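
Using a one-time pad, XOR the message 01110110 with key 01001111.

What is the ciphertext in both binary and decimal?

Step 1: Write out the XOR operation bit by bit:
  Message: 01110110
  Key:     01001111
  XOR:     00111001
Step 2: Convert to decimal: 00111001 = 57.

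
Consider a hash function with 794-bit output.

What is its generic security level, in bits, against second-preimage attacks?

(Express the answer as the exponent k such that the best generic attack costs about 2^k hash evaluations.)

Step 1: The hash has a 794-bit output.
Step 2: Second-preimage resistance means: given a specific input x, it should be infeasible to find a different y with h(y) = h(x).
With a 794-bit output, a generic search for a second preimage costs about 2^794 evaluations (each trial matches the fixed target with probability 2^-794).
Step 3: Security level = 794 bits.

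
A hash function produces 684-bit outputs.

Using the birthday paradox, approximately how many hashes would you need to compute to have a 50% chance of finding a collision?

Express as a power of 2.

Step 1: The birthday paradox gives collision probability ~50% after sqrt(2^n) = 2^(n/2) hashes.
Step 2: For 684-bit output: 2^(684/2) = 2^342.
Step 3: Approximately 2^342 hash computations needed.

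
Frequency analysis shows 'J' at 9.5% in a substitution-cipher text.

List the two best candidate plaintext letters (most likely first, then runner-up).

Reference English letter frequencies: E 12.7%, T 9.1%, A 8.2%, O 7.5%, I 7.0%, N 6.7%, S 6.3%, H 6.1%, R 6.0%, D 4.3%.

Step 1: Observed frequency of 'J' is 9.5%.
Step 2: Compute distances to each reference frequency and sort:
  T (9.1%): difference = 0.4% <-- BEST
  A (8.2%): difference = 1.3% <-- RUNNER-UP
  O (7.5%): difference = 2.0%
  I (7.0%): difference = 2.5%
  N (6.7%): difference = 2.8%
Step 3: Most likely is 'T' (9.1%, diff 0.4%); second most likely is 'A' (8.2%, diff 1.3%).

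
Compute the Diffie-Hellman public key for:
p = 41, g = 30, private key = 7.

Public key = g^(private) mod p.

Step 1: A = g^a mod p = 30^7 mod 41.
  30^1 mod 41 = 30
  30^2 mod 41 = (30 * 30) mod 41 = 39
  30^3 mod 41 = (39 * 30) mod 41 = 22
  30^4 mod 41 = (22 * 30) mod 41 = 4
  30^5 mod 41 = (4 * 30) mod 41 = 38
  30^6 mod 41 = (38 * 30) mod 41 = 33
  30^7 mod 41 = (33 * 30) mod 41 = 6
Result: A = 6.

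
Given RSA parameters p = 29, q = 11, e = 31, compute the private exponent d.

Step 1: n = 29 * 11 = 319.
Step 2: phi(n) = 28 * 10 = 280.
Step 3: Find d such that 31 * d = 1 (mod 280).
Step 4: d = 31^(-1) mod 280 = 271.
Verification: 31 * 271 = 8401 = 30 * 280 + 1.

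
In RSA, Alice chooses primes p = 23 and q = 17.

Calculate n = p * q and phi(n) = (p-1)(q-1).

Step 1: n = p * q = 23 * 17 = 391.
Step 2: phi(n) = (p-1)(q-1) = 22 * 16 = 352.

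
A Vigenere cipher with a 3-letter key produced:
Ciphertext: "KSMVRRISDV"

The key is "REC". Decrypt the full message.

Step 1: Key 'REC' has length 3. Extended key: RECRECRECR
Step 2: Decrypt each position:
  K(10) - R(17) = 19 = T
  S(18) - E(4) = 14 = O
  M(12) - C(2) = 10 = K
  V(21) - R(17) = 4 = E
  R(17) - E(4) = 13 = N
  R(17) - C(2) = 15 = P
  I(8) - R(17) = 17 = R
  S(18) - E(4) = 14 = O
  D(3) - C(2) = 1 = B
  V(21) - R(17) = 4 = E
Plaintext: TOKENPROBE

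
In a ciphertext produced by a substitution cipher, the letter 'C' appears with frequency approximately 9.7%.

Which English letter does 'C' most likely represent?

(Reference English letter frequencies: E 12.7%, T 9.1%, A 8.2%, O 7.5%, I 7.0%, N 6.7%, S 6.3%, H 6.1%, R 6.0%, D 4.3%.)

Step 1: The observed frequency is 9.7%.
Step 2: Compare with English frequencies:
  E: 12.7% (difference: 3.0%)
  T: 9.1% (difference: 0.6%) <-- closest
  A: 8.2% (difference: 1.5%)
  O: 7.5% (difference: 2.2%)
  I: 7.0% (difference: 2.7%)
  N: 6.7% (difference: 3.0%)
  S: 6.3% (difference: 3.4%)
  H: 6.1% (difference: 3.6%)
  R: 6.0% (difference: 3.7%)
  D: 4.3% (difference: 5.4%)
Step 3: 'C' most likely represents 'T' (frequency 9.1%).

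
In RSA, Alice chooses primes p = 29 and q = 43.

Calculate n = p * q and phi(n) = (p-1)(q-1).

Step 1: n = p * q = 29 * 43 = 1247.
Step 2: phi(n) = (p-1)(q-1) = 28 * 42 = 1176.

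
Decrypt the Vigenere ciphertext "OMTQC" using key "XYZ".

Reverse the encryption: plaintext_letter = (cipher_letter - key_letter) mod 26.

Step 1: Extend key: XYZXY
Step 2: Decrypt each letter (c - k) mod 26:
  O(14) - X(23) = (14-23) mod 26 = 17 = R
  M(12) - Y(24) = (12-24) mod 26 = 14 = O
  T(19) - Z(25) = (19-25) mod 26 = 20 = U
  Q(16) - X(23) = (16-23) mod 26 = 19 = T
  C(2) - Y(24) = (2-24) mod 26 = 4 = E
Plaintext: ROUTE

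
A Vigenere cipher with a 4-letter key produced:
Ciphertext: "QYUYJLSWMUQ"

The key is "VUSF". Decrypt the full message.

Step 1: Key 'VUSF' has length 4. Extended key: VUSFVUSFVUS
Step 2: Decrypt each position:
  Q(16) - V(21) = 21 = V
  Y(24) - U(20) = 4 = E
  U(20) - S(18) = 2 = C
  Y(24) - F(5) = 19 = T
  J(9) - V(21) = 14 = O
  L(11) - U(20) = 17 = R
  S(18) - S(18) = 0 = A
  W(22) - F(5) = 17 = R
  M(12) - V(21) = 17 = R
  U(20) - U(20) = 0 = A
  Q(16) - S(18) = 24 = Y
Plaintext: VECTORARRAY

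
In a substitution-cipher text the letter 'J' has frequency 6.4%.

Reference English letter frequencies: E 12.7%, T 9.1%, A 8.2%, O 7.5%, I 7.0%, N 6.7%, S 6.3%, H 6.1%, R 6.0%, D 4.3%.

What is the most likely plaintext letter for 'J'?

Step 1: The observed frequency is 6.4%.
Step 2: Compare with English frequencies:
  E: 12.7% (difference: 6.3%)
  T: 9.1% (difference: 2.7%)
  A: 8.2% (difference: 1.8%)
  O: 7.5% (difference: 1.1%)
  I: 7.0% (difference: 0.6%)
  N: 6.7% (difference: 0.3%)
  S: 6.3% (difference: 0.1%) <-- closest
  H: 6.1% (difference: 0.3%)
  R: 6.0% (difference: 0.4%)
  D: 4.3% (difference: 2.1%)
Step 3: 'J' most likely represents 'S' (frequency 6.3%).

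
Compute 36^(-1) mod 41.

Step 1: We need x such that 36 * x = 1 (mod 41).
Step 2: Using the extended Euclidean algorithm or trial:
  36 * 8 = 288 = 7 * 41 + 1.
Step 3: Since 288 mod 41 = 1, the inverse is x = 8.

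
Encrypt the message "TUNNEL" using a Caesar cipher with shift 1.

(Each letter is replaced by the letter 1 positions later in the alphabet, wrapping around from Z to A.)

Step 1: For each letter, shift forward by 1 positions (mod 26).
  T (position 19) -> position (19+1) mod 26 = 20 -> U
  U (position 20) -> position (20+1) mod 26 = 21 -> V
  N (position 13) -> position (13+1) mod 26 = 14 -> O
  N (position 13) -> position (13+1) mod 26 = 14 -> O
  E (position 4) -> position (4+1) mod 26 = 5 -> F
  L (position 11) -> position (11+1) mod 26 = 12 -> M
Result: UVOOFM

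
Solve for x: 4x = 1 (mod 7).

Step 1: We need x such that 4 * x = 1 (mod 7).
Step 2: Using the extended Euclidean algorithm or trial:
  4 * 2 = 8 = 1 * 7 + 1.
Step 3: Since 8 mod 7 = 1, the inverse is x = 2.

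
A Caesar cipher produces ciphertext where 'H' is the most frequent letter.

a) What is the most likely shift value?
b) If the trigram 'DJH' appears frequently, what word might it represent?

Step 1: In English, 'E' is the most frequent letter (12.7%).
Step 2: The most frequent ciphertext letter is 'H' (position 7).
Step 3: Shift = (7 - 4) mod 26 = 3.
Step 4: Decrypt 'DJH' by shifting back 3:
  D -> A
  J -> G
  H -> E
Step 5: 'DJH' decrypts to 'AGE'.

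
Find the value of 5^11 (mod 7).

Step 1: Compute 5^11 mod 7 step by step, reducing modulo 7 at each step.
  5^1 mod 7 = 5
  5^2 mod 7 = (5 * 5) mod 7 = 4
  5^3 mod 7 = (4 * 5) mod 7 = 6
  5^4 mod 7 = (6 * 5) mod 7 = 2
  5^5 mod 7 = (2 * 5) mod 7 = 3
  5^6 mod 7 = (3 * 5) mod 7 = 1
  5^7 mod 7 = (1 * 5) mod 7 = 5
  5^8 mod 7 = (5 * 5) mod 7 = 4
  5^9 mod 7 = (4 * 5) mod 7 = 6
  5^10 mod 7 = (6 * 5) mod 7 = 2
  5^11 mod 7 = (2 * 5) mod 7 = 3
Step 2: Result = 3.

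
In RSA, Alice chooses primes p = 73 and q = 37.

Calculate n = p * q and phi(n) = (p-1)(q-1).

Step 1: n = p * q = 73 * 37 = 2701.
Step 2: phi(n) = (p-1)(q-1) = 72 * 36 = 2592.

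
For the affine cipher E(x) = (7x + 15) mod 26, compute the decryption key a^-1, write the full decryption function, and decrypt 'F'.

Step 1: Find a^-1, the modular inverse of 7 mod 26.
Step 2: We need 7 * a^-1 = 1 (mod 26).
Step 3: 7 * 15 = 105 = 4 * 26 + 1, so a^-1 = 15.
Step 4: D(y) = 15(y - 15) mod 26.
Step 5: Apply to 'F' (y = 5): D(5) = 15 * (5 - 15) mod 26 = 15 * -10 mod 26 = 6 -> 'G'.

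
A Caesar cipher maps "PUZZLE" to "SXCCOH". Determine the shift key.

Step 1: Compare first letters: P (position 15) -> S (position 18).
Step 2: Shift = (18 - 15) mod 26 = 3.
The shift value is 3.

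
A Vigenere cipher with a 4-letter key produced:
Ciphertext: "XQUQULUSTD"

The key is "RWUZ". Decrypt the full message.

Step 1: Key 'RWUZ' has length 4. Extended key: RWUZRWUZRW
Step 2: Decrypt each position:
  X(23) - R(17) = 6 = G
  Q(16) - W(22) = 20 = U
  U(20) - U(20) = 0 = A
  Q(16) - Z(25) = 17 = R
  U(20) - R(17) = 3 = D
  L(11) - W(22) = 15 = P
  U(20) - U(20) = 0 = A
  S(18) - Z(25) = 19 = T
  T(19) - R(17) = 2 = C
  D(3) - W(22) = 7 = H
Plaintext: GUARDPATCH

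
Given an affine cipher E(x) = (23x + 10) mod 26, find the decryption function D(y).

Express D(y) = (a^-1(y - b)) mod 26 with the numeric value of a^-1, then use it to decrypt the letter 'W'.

Step 1: Find a^-1, the modular inverse of 23 mod 26.
Step 2: We need 23 * a^-1 = 1 (mod 26).
Step 3: 23 * 17 = 391 = 15 * 26 + 1, so a^-1 = 17.
Step 4: D(y) = 17(y - 10) mod 26.
Step 5: Apply to 'W' (y = 22): D(22) = 17 * (22 - 10) mod 26 = 17 * 12 mod 26 = 22 -> 'W'.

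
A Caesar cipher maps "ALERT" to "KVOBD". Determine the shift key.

Step 1: Compare first letters: A (position 0) -> K (position 10).
Step 2: Shift = (10 - 0) mod 26 = 10.
The shift value is 10.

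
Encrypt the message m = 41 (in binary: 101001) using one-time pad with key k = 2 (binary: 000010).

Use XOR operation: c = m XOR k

Step 1: Write out the XOR operation bit by bit:
  Message: 101001
  Key:     000010
  XOR:     101011
Step 2: Convert to decimal: 101011 = 43.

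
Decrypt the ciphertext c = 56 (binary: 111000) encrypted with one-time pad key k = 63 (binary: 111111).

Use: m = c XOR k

Step 1: XOR ciphertext with key:
  Ciphertext: 111000
  Key:        111111
  XOR:        000111
Step 2: Plaintext = 000111 = 7 in decimal.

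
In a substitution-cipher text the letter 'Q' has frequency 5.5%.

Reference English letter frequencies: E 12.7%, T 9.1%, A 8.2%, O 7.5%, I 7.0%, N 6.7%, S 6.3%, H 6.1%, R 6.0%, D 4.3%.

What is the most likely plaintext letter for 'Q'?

Step 1: The observed frequency is 5.5%.
Step 2: Compare with English frequencies:
  E: 12.7% (difference: 7.2%)
  T: 9.1% (difference: 3.6%)
  A: 8.2% (difference: 2.7%)
  O: 7.5% (difference: 2.0%)
  I: 7.0% (difference: 1.5%)
  N: 6.7% (difference: 1.2%)
  S: 6.3% (difference: 0.8%)
  H: 6.1% (difference: 0.6%)
  R: 6.0% (difference: 0.5%) <-- closest
  D: 4.3% (difference: 1.2%)
Step 3: 'Q' most likely represents 'R' (frequency 6.0%).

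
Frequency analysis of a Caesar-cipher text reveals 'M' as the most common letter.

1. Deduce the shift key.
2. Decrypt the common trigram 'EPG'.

Step 1: In English, 'E' is the most frequent letter (12.7%).
Step 2: The most frequent ciphertext letter is 'M' (position 12).
Step 3: Shift = (12 - 4) mod 26 = 8.
Step 4: Decrypt 'EPG' by shifting back 8:
  E -> W
  P -> H
  G -> Y
Step 5: 'EPG' decrypts to 'WHY'.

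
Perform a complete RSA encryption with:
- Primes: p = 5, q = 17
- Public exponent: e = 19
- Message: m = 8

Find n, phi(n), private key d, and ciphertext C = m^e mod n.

Step 1: n = 5 * 17 = 85.
Step 2: phi(n) = (5-1)(17-1) = 4 * 16 = 64.
Step 3: Find d = 19^(-1) mod 64 = 27.
  Verify: 19 * 27 = 513 = 1 (mod 64).
Step 4: C = 8^19 mod 85 = 2.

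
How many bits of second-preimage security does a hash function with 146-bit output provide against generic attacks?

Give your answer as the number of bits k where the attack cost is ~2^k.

Step 1: The hash has a 146-bit output.
Step 2: Second-preimage resistance means: given a specific input x, it should be infeasible to find a different y with h(y) = h(x).
With a 146-bit output, a generic search for a second preimage costs about 2^146 evaluations (each trial matches the fixed target with probability 2^-146).
Step 3: Security level = 146 bits.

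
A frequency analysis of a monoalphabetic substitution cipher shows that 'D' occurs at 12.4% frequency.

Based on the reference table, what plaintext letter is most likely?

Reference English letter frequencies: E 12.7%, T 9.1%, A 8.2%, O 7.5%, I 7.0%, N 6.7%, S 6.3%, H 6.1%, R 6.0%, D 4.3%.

Step 1: The observed frequency is 12.4%.
Step 2: Compare with English frequencies:
  E: 12.7% (difference: 0.3%) <-- closest
  T: 9.1% (difference: 3.3%)
  A: 8.2% (difference: 4.2%)
  O: 7.5% (difference: 4.9%)
  I: 7.0% (difference: 5.4%)
  N: 6.7% (difference: 5.7%)
  S: 6.3% (difference: 6.1%)
  H: 6.1% (difference: 6.3%)
  R: 6.0% (difference: 6.4%)
  D: 4.3% (difference: 8.1%)
Step 3: 'D' most likely represents 'E' (frequency 12.7%).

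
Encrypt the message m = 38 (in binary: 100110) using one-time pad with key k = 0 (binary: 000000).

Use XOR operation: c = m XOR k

Step 1: Write out the XOR operation bit by bit:
  Message: 100110
  Key:     000000
  XOR:     100110
Step 2: Convert to decimal: 100110 = 38.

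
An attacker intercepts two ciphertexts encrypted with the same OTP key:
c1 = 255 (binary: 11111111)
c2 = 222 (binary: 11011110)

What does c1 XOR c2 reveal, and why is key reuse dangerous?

Step 1: c1 XOR c2 = (m1 XOR k) XOR (m2 XOR k).
Step 2: By XOR associativity/commutativity: = m1 XOR m2 XOR k XOR k = m1 XOR m2.
Step 3: 11111111 XOR 11011110 = 00100001 = 33.
Step 4: The key cancels out! An attacker learns m1 XOR m2 = 33, revealing the relationship between plaintexts.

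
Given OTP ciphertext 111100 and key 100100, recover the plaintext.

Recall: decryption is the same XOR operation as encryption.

Step 1: XOR ciphertext with key:
  Ciphertext: 111100
  Key:        100100
  XOR:        011000
Step 2: Plaintext = 011000 = 24 in decimal.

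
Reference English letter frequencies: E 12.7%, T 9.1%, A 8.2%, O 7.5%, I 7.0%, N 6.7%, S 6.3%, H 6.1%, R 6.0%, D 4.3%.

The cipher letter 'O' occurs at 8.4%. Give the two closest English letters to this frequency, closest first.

Step 1: Observed frequency of 'O' is 8.4%.
Step 2: Compute distances to each reference frequency and sort:
  A (8.2%): difference = 0.2% <-- BEST
  T (9.1%): difference = 0.7% <-- RUNNER-UP
  O (7.5%): difference = 0.9%
  I (7.0%): difference = 1.4%
  N (6.7%): difference = 1.7%
Step 3: Most likely is 'A' (8.2%, diff 0.2%); second most likely is 'T' (9.1%, diff 0.7%).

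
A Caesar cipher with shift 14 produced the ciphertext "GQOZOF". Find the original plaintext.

Step 1: Reverse the shift by subtracting 14 from each letter position.
  G (position 6) -> position (6-14) mod 26 = 18 -> S
  Q (position 16) -> position (16-14) mod 26 = 2 -> C
  O (position 14) -> position (14-14) mod 26 = 0 -> A
  Z (position 25) -> position (25-14) mod 26 = 11 -> L
  O (position 14) -> position (14-14) mod 26 = 0 -> A
  F (position 5) -> position (5-14) mod 26 = 17 -> R
Decrypted message: SCALAR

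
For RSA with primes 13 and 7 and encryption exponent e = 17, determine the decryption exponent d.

Step 1: n = 13 * 7 = 91.
Step 2: phi(n) = 12 * 6 = 72.
Step 3: Find d such that 17 * d = 1 (mod 72).
Step 4: d = 17^(-1) mod 72 = 17.
Verification: 17 * 17 = 289 = 4 * 72 + 1.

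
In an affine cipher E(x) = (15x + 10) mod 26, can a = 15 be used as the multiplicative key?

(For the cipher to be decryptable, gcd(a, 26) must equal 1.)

Step 1: Compute gcd(15, 26).
Step 2: gcd(15, 26) = 1.
Since gcd = 1, 15 is coprime with 26, so it is a valid key.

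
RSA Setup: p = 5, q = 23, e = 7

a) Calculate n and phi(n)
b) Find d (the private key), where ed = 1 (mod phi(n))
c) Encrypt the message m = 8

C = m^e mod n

Step 1: n = 5 * 23 = 115.
Step 2: phi(n) = (5-1)(23-1) = 4 * 22 = 88.
Step 3: Find d = 7^(-1) mod 88 = 63.
  Verify: 7 * 63 = 441 = 1 (mod 88).
Step 4: C = 8^7 mod 115 = 12.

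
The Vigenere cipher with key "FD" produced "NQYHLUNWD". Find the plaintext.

Step 1: Extend key: FDFDFDFDF
Step 2: Decrypt each letter (c - k) mod 26:
  N(13) - F(5) = (13-5) mod 26 = 8 = I
  Q(16) - D(3) = (16-3) mod 26 = 13 = N
  Y(24) - F(5) = (24-5) mod 26 = 19 = T
  H(7) - D(3) = (7-3) mod 26 = 4 = E
  L(11) - F(5) = (11-5) mod 26 = 6 = G
  U(20) - D(3) = (20-3) mod 26 = 17 = R
  N(13) - F(5) = (13-5) mod 26 = 8 = I
  W(22) - D(3) = (22-3) mod 26 = 19 = T
  D(3) - F(5) = (3-5) mod 26 = 24 = Y
Plaintext: INTEGRITY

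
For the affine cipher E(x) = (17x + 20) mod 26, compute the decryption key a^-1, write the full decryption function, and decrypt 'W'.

Step 1: Find a^-1, the modular inverse of 17 mod 26.
Step 2: We need 17 * a^-1 = 1 (mod 26).
Step 3: 17 * 23 = 391 = 15 * 26 + 1, so a^-1 = 23.
Step 4: D(y) = 23(y - 20) mod 26.
Step 5: Apply to 'W' (y = 22): D(22) = 23 * (22 - 20) mod 26 = 23 * 2 mod 26 = 20 -> 'U'.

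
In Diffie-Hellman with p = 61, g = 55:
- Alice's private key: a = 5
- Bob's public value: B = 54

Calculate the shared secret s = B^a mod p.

Step 1: s = B^a mod p = 54^5 mod 61.
  54^1 mod 61 = 54
  54^2 mod 61 = (54 * 54) mod 61 = 49
  54^3 mod 61 = (49 * 54) mod 61 = 23
  54^4 mod 61 = (23 * 54) mod 61 = 22
  54^5 mod 61 = (22 * 54) mod 61 = 29
Result: shared secret = 29.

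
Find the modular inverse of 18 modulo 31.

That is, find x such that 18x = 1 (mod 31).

Step 1: We need x such that 18 * x = 1 (mod 31).
Step 2: Using the extended Euclidean algorithm or trial:
  18 * 19 = 342 = 11 * 31 + 1.
Step 3: Since 342 mod 31 = 1, the inverse is x = 19.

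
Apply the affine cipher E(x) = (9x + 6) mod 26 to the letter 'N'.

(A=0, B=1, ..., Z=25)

Step 1: Convert 'N' to number: x = 13.
Step 2: E(13) = (9 * 13 + 6) mod 26 = 123 mod 26 = 19.
Step 3: Convert 19 back to letter: T.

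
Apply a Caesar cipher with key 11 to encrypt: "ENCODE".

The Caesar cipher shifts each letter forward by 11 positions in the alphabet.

Step 1: For each letter, shift forward by 11 positions (mod 26).
  E (position 4) -> position (4+11) mod 26 = 15 -> P
  N (position 13) -> position (13+11) mod 26 = 24 -> Y
  C (position 2) -> position (2+11) mod 26 = 13 -> N
  O (position 14) -> position (14+11) mod 26 = 25 -> Z
  D (position 3) -> position (3+11) mod 26 = 14 -> O
  E (position 4) -> position (4+11) mod 26 = 15 -> P
Result: PYNZOP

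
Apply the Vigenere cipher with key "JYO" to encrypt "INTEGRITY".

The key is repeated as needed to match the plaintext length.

Step 1: Repeat key to match plaintext length:
  Plaintext: INTEGRITY
  Key:       JYOJYOJYO
Step 2: Encrypt each letter:
  I(8) + J(9) = (8+9) mod 26 = 17 = R
  N(13) + Y(24) = (13+24) mod 26 = 11 = L
  T(19) + O(14) = (19+14) mod 26 = 7 = H
  E(4) + J(9) = (4+9) mod 26 = 13 = N
  G(6) + Y(24) = (6+24) mod 26 = 4 = E
  R(17) + O(14) = (17+14) mod 26 = 5 = F
  I(8) + J(9) = (8+9) mod 26 = 17 = R
  T(19) + Y(24) = (19+24) mod 26 = 17 = R
  Y(24) + O(14) = (24+14) mod 26 = 12 = M
Ciphertext: RLHNEFRRM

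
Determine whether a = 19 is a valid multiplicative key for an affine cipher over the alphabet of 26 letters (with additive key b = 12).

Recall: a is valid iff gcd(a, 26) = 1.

Step 1: Compute gcd(19, 26).
Step 2: gcd(19, 26) = 1.
Since gcd = 1, 19 is coprime with 26, so it is a valid key.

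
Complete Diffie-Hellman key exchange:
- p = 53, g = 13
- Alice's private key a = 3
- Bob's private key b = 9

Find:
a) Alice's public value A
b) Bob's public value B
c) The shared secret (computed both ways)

Step 1: A = g^a mod p = 13^3 mod 53 = 24.
Step 2: B = g^b mod p = 13^9 mod 53 = 44.
Step 3: Alice computes s = B^a mod p = 44^3 mod 53 = 13.
Step 4: Bob computes s = A^b mod p = 24^9 mod 53 = 13.
Both sides agree: shared secret = 13.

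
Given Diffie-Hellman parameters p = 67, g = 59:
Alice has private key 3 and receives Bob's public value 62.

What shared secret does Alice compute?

Step 1: s = B^a mod p = 62^3 mod 67.
  62^1 mod 67 = 62
  62^2 mod 67 = (62 * 62) mod 67 = 25
  62^3 mod 67 = (25 * 62) mod 67 = 9
Result: shared secret = 9.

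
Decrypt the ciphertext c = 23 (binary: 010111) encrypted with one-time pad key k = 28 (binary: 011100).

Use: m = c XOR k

Step 1: XOR ciphertext with key:
  Ciphertext: 010111
  Key:        011100
  XOR:        001011
Step 2: Plaintext = 001011 = 11 in decimal.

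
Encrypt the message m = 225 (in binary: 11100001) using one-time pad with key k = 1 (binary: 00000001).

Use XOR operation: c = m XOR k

Step 1: Write out the XOR operation bit by bit:
  Message: 11100001
  Key:     00000001
  XOR:     11100000
Step 2: Convert to decimal: 11100000 = 224.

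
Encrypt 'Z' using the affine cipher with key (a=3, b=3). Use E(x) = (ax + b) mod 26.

Step 1: Convert 'Z' to number: x = 25.
Step 2: E(25) = (3 * 25 + 3) mod 26 = 78 mod 26 = 0.
Step 3: Convert 0 back to letter: A.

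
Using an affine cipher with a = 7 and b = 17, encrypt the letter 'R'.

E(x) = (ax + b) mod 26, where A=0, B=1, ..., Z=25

Step 1: Convert 'R' to number: x = 17.
Step 2: E(17) = (7 * 17 + 17) mod 26 = 136 mod 26 = 6.
Step 3: Convert 6 back to letter: G.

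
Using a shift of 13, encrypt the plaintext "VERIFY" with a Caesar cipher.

Step 1: For each letter, shift forward by 13 positions (mod 26).
  V (position 21) -> position (21+13) mod 26 = 8 -> I
  E (position 4) -> position (4+13) mod 26 = 17 -> R
  R (position 17) -> position (17+13) mod 26 = 4 -> E
  I (position 8) -> position (8+13) mod 26 = 21 -> V
  F (position 5) -> position (5+13) mod 26 = 18 -> S
  Y (position 24) -> position (24+13) mod 26 = 11 -> L
Result: IREVSL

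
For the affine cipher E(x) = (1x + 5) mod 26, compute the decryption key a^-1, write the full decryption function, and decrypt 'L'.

Step 1: Find a^-1, the modular inverse of 1 mod 26.
Step 2: We need 1 * a^-1 = 1 (mod 26).
Step 3: 1 * 1 = 1 = 0 * 26 + 1, so a^-1 = 1.
Step 4: D(y) = 1(y - 5) mod 26.
Step 5: Apply to 'L' (y = 11): D(11) = 1 * (11 - 5) mod 26 = 1 * 6 mod 26 = 6 -> 'G'.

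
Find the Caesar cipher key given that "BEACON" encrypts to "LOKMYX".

Step 1: Compare first letters: B (position 1) -> L (position 11).
Step 2: Shift = (11 - 1) mod 26 = 10.
The shift value is 10.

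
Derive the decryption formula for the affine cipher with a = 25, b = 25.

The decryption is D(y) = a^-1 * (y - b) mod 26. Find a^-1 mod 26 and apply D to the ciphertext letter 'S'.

Step 1: Find a^-1, the modular inverse of 25 mod 26.
Step 2: We need 25 * a^-1 = 1 (mod 26).
Step 3: 25 * 25 = 625 = 24 * 26 + 1, so a^-1 = 25.
Step 4: D(y) = 25(y - 25) mod 26.
Step 5: Apply to 'S' (y = 18): D(18) = 25 * (18 - 25) mod 26 = 25 * -7 mod 26 = 7 -> 'H'.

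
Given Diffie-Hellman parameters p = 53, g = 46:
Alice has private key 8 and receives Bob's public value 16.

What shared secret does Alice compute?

Step 1: s = B^a mod p = 16^8 mod 53.
  16^1 mod 53 = 16
  16^2 mod 53 = (16 * 16) mod 53 = 44
  16^3 mod 53 = (44 * 16) mod 53 = 15
  16^4 mod 53 = (15 * 16) mod 53 = 28
  16^5 mod 53 = (28 * 16) mod 53 = 24
  16^6 mod 53 = (24 * 16) mod 53 = 13
  16^7 mod 53 = (13 * 16) mod 53 = 49
  16^8 mod 53 = (49 * 16) mod 53 = 42
Result: shared secret = 42.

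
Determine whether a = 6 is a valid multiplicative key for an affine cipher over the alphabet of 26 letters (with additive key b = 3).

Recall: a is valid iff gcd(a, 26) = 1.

Step 1: Compute gcd(6, 26).
Step 2: gcd(6, 26) = 2.
Since gcd = 2 != 1, 6 shares a common factor with 26, so it cannot be used.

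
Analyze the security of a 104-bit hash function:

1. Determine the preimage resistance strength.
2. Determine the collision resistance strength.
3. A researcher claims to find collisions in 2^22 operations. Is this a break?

Step 1: Preimage resistance requires brute-force of 2^104 operations.
Step 2: Collision resistance (birthday bound) = 2^(104/2) = 2^52.
Step 3: The claimed attack costs 2^22 operations.
Step 4: Since 2^22 < 2^52, the claimed attack beats the generic birthday bound, so collision resistance is broken.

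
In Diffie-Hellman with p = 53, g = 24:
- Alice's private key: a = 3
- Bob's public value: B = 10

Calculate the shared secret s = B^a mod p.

Step 1: s = B^a mod p = 10^3 mod 53.
  10^1 mod 53 = 10
  10^2 mod 53 = (10 * 10) mod 53 = 47
  10^3 mod 53 = (47 * 10) mod 53 = 46
Result: shared secret = 46.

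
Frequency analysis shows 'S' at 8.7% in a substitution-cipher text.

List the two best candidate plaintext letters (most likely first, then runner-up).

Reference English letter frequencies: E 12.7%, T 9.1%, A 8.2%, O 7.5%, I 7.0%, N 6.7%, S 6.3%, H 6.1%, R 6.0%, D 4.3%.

Step 1: Observed frequency of 'S' is 8.7%.
Step 2: Compute distances to each reference frequency and sort:
  T (9.1%): difference = 0.4% <-- BEST
  A (8.2%): difference = 0.5% <-- RUNNER-UP
  O (7.5%): difference = 1.2%
  I (7.0%): difference = 1.7%
  N (6.7%): difference = 2.0%
Step 3: Most likely is 'T' (9.1%, diff 0.4%); second most likely is 'A' (8.2%, diff 0.5%).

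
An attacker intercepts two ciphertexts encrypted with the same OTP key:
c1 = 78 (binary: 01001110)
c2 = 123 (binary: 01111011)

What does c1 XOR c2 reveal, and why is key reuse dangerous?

Step 1: c1 XOR c2 = (m1 XOR k) XOR (m2 XOR k).
Step 2: By XOR associativity/commutativity: = m1 XOR m2 XOR k XOR k = m1 XOR m2.
Step 3: 01001110 XOR 01111011 = 00110101 = 53.
Step 4: The key cancels out! An attacker learns m1 XOR m2 = 53, revealing the relationship between plaintexts.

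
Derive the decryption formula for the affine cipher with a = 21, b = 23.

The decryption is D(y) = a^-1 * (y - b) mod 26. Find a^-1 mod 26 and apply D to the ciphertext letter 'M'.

Step 1: Find a^-1, the modular inverse of 21 mod 26.
Step 2: We need 21 * a^-1 = 1 (mod 26).
Step 3: 21 * 5 = 105 = 4 * 26 + 1, so a^-1 = 5.
Step 4: D(y) = 5(y - 23) mod 26.
Step 5: Apply to 'M' (y = 12): D(12) = 5 * (12 - 23) mod 26 = 5 * -11 mod 26 = 23 -> 'X'.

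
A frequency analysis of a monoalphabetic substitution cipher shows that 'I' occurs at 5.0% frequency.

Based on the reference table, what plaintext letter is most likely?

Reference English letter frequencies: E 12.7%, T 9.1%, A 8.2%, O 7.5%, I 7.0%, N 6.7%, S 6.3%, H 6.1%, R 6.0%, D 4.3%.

Step 1: The observed frequency is 5.0%.
Step 2: Compare with English frequencies:
  E: 12.7% (difference: 7.7%)
  T: 9.1% (difference: 4.1%)
  A: 8.2% (difference: 3.2%)
  O: 7.5% (difference: 2.5%)
  I: 7.0% (difference: 2.0%)
  N: 6.7% (difference: 1.7%)
  S: 6.3% (difference: 1.3%)
  H: 6.1% (difference: 1.1%)
  R: 6.0% (difference: 1.0%)
  D: 4.3% (difference: 0.7%) <-- closest
Step 3: 'I' most likely represents 'D' (frequency 4.3%).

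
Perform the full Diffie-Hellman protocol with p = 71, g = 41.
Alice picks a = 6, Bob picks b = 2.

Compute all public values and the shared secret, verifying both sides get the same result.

Step 1: A = g^a mod p = 41^6 mod 71 = 45.
Step 2: B = g^b mod p = 41^2 mod 71 = 48.
Step 3: Alice computes s = B^a mod p = 48^6 mod 71 = 37.
Step 4: Bob computes s = A^b mod p = 45^2 mod 71 = 37.
Both sides agree: shared secret = 37.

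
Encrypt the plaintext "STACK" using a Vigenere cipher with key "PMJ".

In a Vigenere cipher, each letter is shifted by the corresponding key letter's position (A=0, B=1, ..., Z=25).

Step 1: Repeat key to match plaintext length:
  Plaintext: STACK
  Key:       PMJPM
Step 2: Encrypt each letter:
  S(18) + P(15) = (18+15) mod 26 = 7 = H
  T(19) + M(12) = (19+12) mod 26 = 5 = F
  A(0) + J(9) = (0+9) mod 26 = 9 = J
  C(2) + P(15) = (2+15) mod 26 = 17 = R
  K(10) + M(12) = (10+12) mod 26 = 22 = W
Ciphertext: HFJRW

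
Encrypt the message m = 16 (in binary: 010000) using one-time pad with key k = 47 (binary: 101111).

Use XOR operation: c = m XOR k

Step 1: Write out the XOR operation bit by bit:
  Message: 010000
  Key:     101111
  XOR:     111111
Step 2: Convert to decimal: 111111 = 63.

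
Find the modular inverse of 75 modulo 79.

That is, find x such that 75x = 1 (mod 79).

Step 1: We need x such that 75 * x = 1 (mod 79).
Step 2: Using the extended Euclidean algorithm or trial:
  75 * 59 = 4425 = 56 * 79 + 1.
Step 3: Since 4425 mod 79 = 1, the inverse is x = 59.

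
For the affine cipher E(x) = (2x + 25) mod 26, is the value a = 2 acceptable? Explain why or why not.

Step 1: Compute gcd(2, 26).
Step 2: gcd(2, 26) = 2.
Since gcd = 2 != 1, 2 shares a common factor with 26, so it cannot be used.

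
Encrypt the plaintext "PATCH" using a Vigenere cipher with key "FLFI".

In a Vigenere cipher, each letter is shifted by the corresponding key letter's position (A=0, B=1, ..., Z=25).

Step 1: Repeat key to match plaintext length:
  Plaintext: PATCH
  Key:       FLFIF
Step 2: Encrypt each letter:
  P(15) + F(5) = (15+5) mod 26 = 20 = U
  A(0) + L(11) = (0+11) mod 26 = 11 = L
  T(19) + F(5) = (19+5) mod 26 = 24 = Y
  C(2) + I(8) = (2+8) mod 26 = 10 = K
  H(7) + F(5) = (7+5) mod 26 = 12 = M
Ciphertext: ULYKM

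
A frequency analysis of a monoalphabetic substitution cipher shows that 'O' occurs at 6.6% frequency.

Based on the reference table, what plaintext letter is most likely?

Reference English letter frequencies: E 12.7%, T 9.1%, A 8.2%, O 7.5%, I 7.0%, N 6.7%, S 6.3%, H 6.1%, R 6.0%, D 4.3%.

Step 1: The observed frequency is 6.6%.
Step 2: Compare with English frequencies:
  E: 12.7% (difference: 6.1%)
  T: 9.1% (difference: 2.5%)
  A: 8.2% (difference: 1.6%)
  O: 7.5% (difference: 0.9%)
  I: 7.0% (difference: 0.4%)
  N: 6.7% (difference: 0.1%) <-- closest
  S: 6.3% (difference: 0.3%)
  H: 6.1% (difference: 0.5%)
  R: 6.0% (difference: 0.6%)
  D: 4.3% (difference: 2.3%)
Step 3: 'O' most likely represents 'N' (frequency 6.7%).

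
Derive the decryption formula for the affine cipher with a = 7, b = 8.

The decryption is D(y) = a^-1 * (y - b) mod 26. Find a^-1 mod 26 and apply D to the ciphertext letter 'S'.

Step 1: Find a^-1, the modular inverse of 7 mod 26.
Step 2: We need 7 * a^-1 = 1 (mod 26).
Step 3: 7 * 15 = 105 = 4 * 26 + 1, so a^-1 = 15.
Step 4: D(y) = 15(y - 8) mod 26.
Step 5: Apply to 'S' (y = 18): D(18) = 15 * (18 - 8) mod 26 = 15 * 10 mod 26 = 20 -> 'U'.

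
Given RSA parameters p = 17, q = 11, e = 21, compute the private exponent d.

Step 1: n = 17 * 11 = 187.
Step 2: phi(n) = 16 * 10 = 160.
Step 3: Find d such that 21 * d = 1 (mod 160).
Step 4: d = 21^(-1) mod 160 = 61.
Verification: 21 * 61 = 1281 = 8 * 160 + 1.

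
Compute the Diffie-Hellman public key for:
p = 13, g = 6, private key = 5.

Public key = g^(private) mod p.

Step 1: A = g^a mod p = 6^5 mod 13.
  6^1 mod 13 = 6
  6^2 mod 13 = (6 * 6) mod 13 = 10
  6^3 mod 13 = (10 * 6) mod 13 = 8
  6^4 mod 13 = (8 * 6) mod 13 = 9
  6^5 mod 13 = (9 * 6) mod 13 = 2
Result: A = 2.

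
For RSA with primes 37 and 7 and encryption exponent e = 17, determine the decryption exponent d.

Step 1: n = 37 * 7 = 259.
Step 2: phi(n) = 36 * 6 = 216.
Step 3: Find d such that 17 * d = 1 (mod 216).
Step 4: d = 17^(-1) mod 216 = 89.
Verification: 17 * 89 = 1513 = 7 * 216 + 1.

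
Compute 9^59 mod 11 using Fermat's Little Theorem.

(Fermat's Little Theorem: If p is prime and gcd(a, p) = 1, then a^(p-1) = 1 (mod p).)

Step 1: Since 11 is prime, by Fermat's Little Theorem: 9^10 = 1 (mod 11).
Step 2: Reduce exponent: 59 mod 10 = 9.
Step 3: So 9^59 = 9^9 (mod 11).
Step 4: 9^9 mod 11 = 5.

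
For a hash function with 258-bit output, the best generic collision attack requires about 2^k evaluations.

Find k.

Step 1: The hash has a 258-bit output.
Step 2: Collision resistance means it should be infeasible to find any x != y with h(x) = h(y).
By the birthday bound, a generic collision search succeeds after about sqrt(2^258) = 2^(258/2) = 2^129 evaluations.
Step 3: Security level = 129 bits.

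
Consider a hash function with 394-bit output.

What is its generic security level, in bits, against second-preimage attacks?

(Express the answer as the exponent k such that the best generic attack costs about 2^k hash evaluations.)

Step 1: The hash has a 394-bit output.
Step 2: Second-preimage resistance means: given a specific input x, it should be infeasible to find a different y with h(y) = h(x).
With a 394-bit output, a generic search for a second preimage costs about 2^394 evaluations (each trial matches the fixed target with probability 2^-394).
Step 3: Security level = 394 bits.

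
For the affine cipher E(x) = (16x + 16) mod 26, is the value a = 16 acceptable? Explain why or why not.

Step 1: Compute gcd(16, 26).
Step 2: gcd(16, 26) = 2.
Since gcd = 2 != 1, 16 shares a common factor with 26, so it cannot be used.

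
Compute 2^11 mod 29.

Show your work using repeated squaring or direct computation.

Step 1: Compute 2^11 mod 29 step by step, reducing modulo 29 at each step.
  2^1 mod 29 = 2
  2^2 mod 29 = (2 * 2) mod 29 = 4
  2^3 mod 29 = (4 * 2) mod 29 = 8
  2^4 mod 29 = (8 * 2) mod 29 = 16
  2^5 mod 29 = (16 * 2) mod 29 = 3
  2^6 mod 29 = (3 * 2) mod 29 = 6
  2^7 mod 29 = (6 * 2) mod 29 = 12
  2^8 mod 29 = (12 * 2) mod 29 = 24
  2^9 mod 29 = (24 * 2) mod 29 = 19
  2^10 mod 29 = (19 * 2) mod 29 = 9
  2^11 mod 29 = (9 * 2) mod 29 = 18
Step 2: Result = 18.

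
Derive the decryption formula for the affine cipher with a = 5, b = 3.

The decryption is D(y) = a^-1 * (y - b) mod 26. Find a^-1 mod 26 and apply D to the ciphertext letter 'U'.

Step 1: Find a^-1, the modular inverse of 5 mod 26.
Step 2: We need 5 * a^-1 = 1 (mod 26).
Step 3: 5 * 21 = 105 = 4 * 26 + 1, so a^-1 = 21.
Step 4: D(y) = 21(y - 3) mod 26.
Step 5: Apply to 'U' (y = 20): D(20) = 21 * (20 - 3) mod 26 = 21 * 17 mod 26 = 19 -> 'T'.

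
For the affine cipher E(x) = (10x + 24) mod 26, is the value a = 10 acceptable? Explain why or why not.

Step 1: Compute gcd(10, 26).
Step 2: gcd(10, 26) = 2.
Since gcd = 2 != 1, 10 shares a common factor with 26, so it cannot be used.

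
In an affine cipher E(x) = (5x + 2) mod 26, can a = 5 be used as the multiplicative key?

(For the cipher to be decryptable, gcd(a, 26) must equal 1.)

Step 1: Compute gcd(5, 26).
Step 2: gcd(5, 26) = 1.
Since gcd = 1, 5 is coprime with 26, so it is a valid key.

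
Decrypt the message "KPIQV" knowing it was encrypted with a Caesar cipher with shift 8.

Step 1: Reverse the shift by subtracting 8 from each letter position.
  K (position 10) -> position (10-8) mod 26 = 2 -> C
  P (position 15) -> position (15-8) mod 26 = 7 -> H
  I (position 8) -> position (8-8) mod 26 = 0 -> A
  Q (position 16) -> position (16-8) mod 26 = 8 -> I
  V (position 21) -> position (21-8) mod 26 = 13 -> N
Decrypted message: CHAIN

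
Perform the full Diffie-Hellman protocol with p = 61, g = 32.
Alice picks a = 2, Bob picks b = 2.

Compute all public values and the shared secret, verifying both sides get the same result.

Step 1: A = g^a mod p = 32^2 mod 61 = 48.
Step 2: B = g^b mod p = 32^2 mod 61 = 48.
Step 3: Alice computes s = B^a mod p = 48^2 mod 61 = 47.
Step 4: Bob computes s = A^b mod p = 48^2 mod 61 = 47.
Both sides agree: shared secret = 47.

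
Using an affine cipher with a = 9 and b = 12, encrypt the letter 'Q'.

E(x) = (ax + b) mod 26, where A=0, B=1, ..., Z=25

Step 1: Convert 'Q' to number: x = 16.
Step 2: E(16) = (9 * 16 + 12) mod 26 = 156 mod 26 = 0.
Step 3: Convert 0 back to letter: A.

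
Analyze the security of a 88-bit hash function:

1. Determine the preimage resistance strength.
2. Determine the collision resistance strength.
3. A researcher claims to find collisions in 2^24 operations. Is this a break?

Step 1: Preimage resistance requires brute-force of 2^88 operations.
Step 2: Collision resistance (birthday bound) = 2^(88/2) = 2^44.
Step 3: The claimed attack costs 2^24 operations.
Step 4: Since 2^24 < 2^44, the claimed attack beats the generic birthday bound, so collision resistance is broken.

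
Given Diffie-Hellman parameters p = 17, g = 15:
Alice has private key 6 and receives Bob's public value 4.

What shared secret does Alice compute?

Step 1: s = B^a mod p = 4^6 mod 17.
  4^1 mod 17 = 4
  4^2 mod 17 = (4 * 4) mod 17 = 16
  4^3 mod 17 = (16 * 4) mod 17 = 13
  4^4 mod 17 = (13 * 4) mod 17 = 1
  4^5 mod 17 = (1 * 4) mod 17 = 4
  4^6 mod 17 = (4 * 4) mod 17 = 16
Result: shared secret = 16.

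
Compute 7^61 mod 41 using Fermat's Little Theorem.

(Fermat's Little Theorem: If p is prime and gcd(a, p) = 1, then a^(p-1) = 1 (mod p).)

Step 1: Since 41 is prime, by Fermat's Little Theorem: 7^40 = 1 (mod 41).
Step 2: Reduce exponent: 61 mod 40 = 21.
Step 3: So 7^61 = 7^21 (mod 41).
Step 4: 7^21 mod 41 = 34.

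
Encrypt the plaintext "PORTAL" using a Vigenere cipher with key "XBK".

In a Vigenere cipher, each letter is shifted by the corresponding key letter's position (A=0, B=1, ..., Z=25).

Step 1: Repeat key to match plaintext length:
  Plaintext: PORTAL
  Key:       XBKXBK
Step 2: Encrypt each letter:
  P(15) + X(23) = (15+23) mod 26 = 12 = M
  O(14) + B(1) = (14+1) mod 26 = 15 = P
  R(17) + K(10) = (17+10) mod 26 = 1 = B
  T(19) + X(23) = (19+23) mod 26 = 16 = Q
  A(0) + B(1) = (0+1) mod 26 = 1 = B
  L(11) + K(10) = (11+10) mod 26 = 21 = V
Ciphertext: MPBQBV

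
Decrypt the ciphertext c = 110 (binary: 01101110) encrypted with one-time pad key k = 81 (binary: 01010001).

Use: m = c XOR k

Step 1: XOR ciphertext with key:
  Ciphertext: 01101110
  Key:        01010001
  XOR:        00111111
Step 2: Plaintext = 00111111 = 63 in decimal.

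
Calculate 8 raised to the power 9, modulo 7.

Step 1: Compute 8^9 mod 7 step by step, reducing modulo 7 at each step.
  8^1 mod 7 = 1
  8^2 mod 7 = (1 * 8) mod 7 = 1
  8^3 mod 7 = (1 * 8) mod 7 = 1
  8^4 mod 7 = (1 * 8) mod 7 = 1
  8^5 mod 7 = (1 * 8) mod 7 = 1
  8^6 mod 7 = (1 * 8) mod 7 = 1
  8^7 mod 7 = (1 * 8) mod 7 = 1
  8^8 mod 7 = (1 * 8) mod 7 = 1
  8^9 mod 7 = (1 * 8) mod 7 = 1
Step 2: Result = 1.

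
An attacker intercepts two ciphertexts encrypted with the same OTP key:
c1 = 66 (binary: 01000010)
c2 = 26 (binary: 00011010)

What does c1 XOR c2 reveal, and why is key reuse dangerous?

Step 1: c1 XOR c2 = (m1 XOR k) XOR (m2 XOR k).
Step 2: By XOR associativity/commutativity: = m1 XOR m2 XOR k XOR k = m1 XOR m2.
Step 3: 01000010 XOR 00011010 = 01011000 = 88.
Step 4: The key cancels out! An attacker learns m1 XOR m2 = 88, revealing the relationship between plaintexts.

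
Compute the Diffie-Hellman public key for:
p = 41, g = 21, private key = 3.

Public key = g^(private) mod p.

Step 1: A = g^a mod p = 21^3 mod 41.
  21^1 mod 41 = 21
  21^2 mod 41 = (21 * 21) mod 41 = 31
  21^3 mod 41 = (31 * 21) mod 41 = 36
Result: A = 36.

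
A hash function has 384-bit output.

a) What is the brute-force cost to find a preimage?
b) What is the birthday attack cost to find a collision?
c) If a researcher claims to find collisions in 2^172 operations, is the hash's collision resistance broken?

Step 1: Preimage resistance requires brute-force of 2^384 operations.
Step 2: Collision resistance (birthday bound) = 2^(384/2) = 2^192.
Step 3: The claimed attack costs 2^172 operations.
Step 4: Since 2^172 < 2^192, the claimed attack beats the generic birthday bound, so collision resistance is broken.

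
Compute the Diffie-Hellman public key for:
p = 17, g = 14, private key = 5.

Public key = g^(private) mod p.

Step 1: A = g^a mod p = 14^5 mod 17.
  14^1 mod 17 = 14
  14^2 mod 17 = (14 * 14) mod 17 = 9
  14^3 mod 17 = (9 * 14) mod 17 = 7
  14^4 mod 17 = (7 * 14) mod 17 = 13
  14^5 mod 17 = (13 * 14) mod 17 = 12
Result: A = 12.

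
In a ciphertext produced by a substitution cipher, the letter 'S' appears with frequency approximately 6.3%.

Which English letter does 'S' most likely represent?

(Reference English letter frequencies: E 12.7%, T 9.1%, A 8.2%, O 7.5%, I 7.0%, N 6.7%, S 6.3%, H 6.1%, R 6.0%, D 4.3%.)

Step 1: The observed frequency is 6.3%.
Step 2: Compare with English frequencies:
  E: 12.7% (difference: 6.4%)
  T: 9.1% (difference: 2.8%)
  A: 8.2% (difference: 1.9%)
  O: 7.5% (difference: 1.2%)
  I: 7.0% (difference: 0.7%)
  N: 6.7% (difference: 0.4%)
  S: 6.3% (difference: 0.0%) <-- closest
  H: 6.1% (difference: 0.2%)
  R: 6.0% (difference: 0.3%)
  D: 4.3% (difference: 2.0%)
Step 3: 'S' most likely represents 'S' (frequency 6.3%).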